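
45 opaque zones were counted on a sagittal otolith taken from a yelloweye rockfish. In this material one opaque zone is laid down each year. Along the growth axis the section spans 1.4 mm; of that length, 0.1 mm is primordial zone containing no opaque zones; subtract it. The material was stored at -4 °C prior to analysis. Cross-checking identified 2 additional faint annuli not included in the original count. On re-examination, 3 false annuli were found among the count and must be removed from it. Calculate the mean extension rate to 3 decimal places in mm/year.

Correcting the raw count gives 45 − 3 + 2 = 44 true opaque zones.
The growth record spans 1.4 − 0.1 = 1.3 mm.
Extension rate ≈ 1.3 / 44 = 0.030 mm/year.

0.030 mm/year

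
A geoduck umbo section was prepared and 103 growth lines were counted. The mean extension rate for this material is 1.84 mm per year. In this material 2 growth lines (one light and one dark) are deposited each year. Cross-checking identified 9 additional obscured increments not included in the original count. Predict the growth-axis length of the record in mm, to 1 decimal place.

True growth line count = 103 + 9 = 112.
Dividing by 2 growth lines per year: 112 / 2 = 56 years.
56 years at 1.84 mm/year gives 1.84 × 56 = 103.0 mm.

103.0 mm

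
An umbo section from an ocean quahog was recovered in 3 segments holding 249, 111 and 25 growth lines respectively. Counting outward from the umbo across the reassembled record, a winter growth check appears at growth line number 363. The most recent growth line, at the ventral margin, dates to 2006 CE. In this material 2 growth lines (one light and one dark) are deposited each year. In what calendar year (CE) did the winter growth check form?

1995 CE

Total growth lines = 249 + 111 + 25 = 385.
The winter growth check sits at growth line 363 from the umbo, so 385 − 363 = 22 growth lines formed after it.
Dividing by 2 growth lines per year: 22 / 2 = 11 years.
The growth line at the ventral margin is 2006 CE, so the winter growth check dates to 2006 − 11 = 1995 CE.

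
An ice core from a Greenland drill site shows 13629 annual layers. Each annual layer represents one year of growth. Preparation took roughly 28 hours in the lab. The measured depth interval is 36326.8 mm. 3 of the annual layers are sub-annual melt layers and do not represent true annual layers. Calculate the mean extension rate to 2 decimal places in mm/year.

2.67 mm/year

Adjusted count: 13629 − 3 = 13626 annual layers.
Extension rate ≈ 36326.8 / 13626 = 2.67 mm/year.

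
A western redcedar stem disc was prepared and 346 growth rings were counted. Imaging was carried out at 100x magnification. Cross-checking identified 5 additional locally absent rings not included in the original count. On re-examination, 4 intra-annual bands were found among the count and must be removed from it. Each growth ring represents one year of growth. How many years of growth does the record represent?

Correcting the raw count gives 346 − 4 + 5 = 347 true growth rings.
With a one-to-one growth ring periodicity this is 347 years.

347 years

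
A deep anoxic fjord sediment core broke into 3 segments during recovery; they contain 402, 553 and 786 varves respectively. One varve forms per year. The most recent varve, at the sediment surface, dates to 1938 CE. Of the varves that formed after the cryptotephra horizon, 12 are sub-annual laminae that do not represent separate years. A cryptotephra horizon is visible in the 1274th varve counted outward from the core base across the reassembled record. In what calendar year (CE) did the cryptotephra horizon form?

Total varves = 402 + 553 + 786 = 1741.
1741 − 1274 = 467 varves lie beyond the cryptotephra horizon toward the sediment surface.
Removing the 12 false varves leaves 467 − 12 = 455 true varves beyond the cryptotephra horizon.
Counting back 455 years from 1938 CE places the cryptotephra horizon in 1938 − 455 = 1483 CE.

1483 CE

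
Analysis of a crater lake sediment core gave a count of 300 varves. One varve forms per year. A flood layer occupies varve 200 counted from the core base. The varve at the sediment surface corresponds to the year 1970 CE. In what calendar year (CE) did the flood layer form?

300 − 200 = 100 varves lie beyond the flood layer toward the sediment surface.
Counting back 100 years from 1970 CE places the flood layer in 1970 − 100 = 1870 CE.

1870 CE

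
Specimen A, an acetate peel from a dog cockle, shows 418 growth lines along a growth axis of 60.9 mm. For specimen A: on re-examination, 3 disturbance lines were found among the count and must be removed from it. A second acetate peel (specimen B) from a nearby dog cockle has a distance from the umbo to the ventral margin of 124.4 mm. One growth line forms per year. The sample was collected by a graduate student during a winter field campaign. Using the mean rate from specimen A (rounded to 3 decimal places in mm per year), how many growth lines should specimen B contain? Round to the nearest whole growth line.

846 growth lines

Specimen A: after corrections the count is 418 − 3 = 415 growth lines.
A: Extension rate ≈ 60.9 / 415 = 0.147 mm/year.
For B, 124.4 / 0.147 = 846.26 years ≈ 846 growth lines.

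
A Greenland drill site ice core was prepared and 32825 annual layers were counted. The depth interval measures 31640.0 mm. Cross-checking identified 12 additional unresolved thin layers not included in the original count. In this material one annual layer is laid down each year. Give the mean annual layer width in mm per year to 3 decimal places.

0.964 mm per year

Adjusted count: 32825 + 12 = 32837 annual layers.
Extension rate ≈ 31640.0 / 32837 = 0.964 mm per year.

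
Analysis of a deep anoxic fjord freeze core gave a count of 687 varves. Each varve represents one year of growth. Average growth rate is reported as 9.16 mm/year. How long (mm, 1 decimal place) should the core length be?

6292.9 mm

The record spans 687 years at 9.16 mm per year.
Length ≈ 9.16 × 687 = 6292.9 mm.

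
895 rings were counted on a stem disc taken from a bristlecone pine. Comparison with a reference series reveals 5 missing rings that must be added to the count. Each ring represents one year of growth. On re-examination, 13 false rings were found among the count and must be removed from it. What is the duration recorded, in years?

Correcting the raw count gives 895 − 13 + 5 = 887 true rings.
At one ring per year, that is 887 years.

887 years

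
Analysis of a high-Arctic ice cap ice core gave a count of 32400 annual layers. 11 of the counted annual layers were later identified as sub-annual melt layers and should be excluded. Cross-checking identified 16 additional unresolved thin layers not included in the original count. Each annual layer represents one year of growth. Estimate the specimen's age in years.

Correcting the raw count gives 32400 − 11 + 16 = 32405 true annual layers.
With a one-to-one annual layer periodicity this is 32405 years.

32405 years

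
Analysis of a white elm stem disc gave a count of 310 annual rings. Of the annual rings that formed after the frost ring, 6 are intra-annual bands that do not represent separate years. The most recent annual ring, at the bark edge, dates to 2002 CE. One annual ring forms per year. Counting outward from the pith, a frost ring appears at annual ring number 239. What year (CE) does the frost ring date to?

Between annual ring 239 and the bark edge there are 310 − 239 = 71 annual rings.
Removing the 6 false annual rings leaves 71 − 6 = 65 true annual rings beyond the frost ring.
The annual ring at the bark edge is 2002 CE, so the frost ring dates to 2002 − 65 = 1937 CE.

1937 CE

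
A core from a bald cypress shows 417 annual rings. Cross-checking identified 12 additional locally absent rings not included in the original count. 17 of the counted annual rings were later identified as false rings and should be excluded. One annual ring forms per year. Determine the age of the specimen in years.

412 years

After corrections the count is 417 − 17 + 12 = 412 annual rings.
With a one-to-one annual ring periodicity this is 412 years.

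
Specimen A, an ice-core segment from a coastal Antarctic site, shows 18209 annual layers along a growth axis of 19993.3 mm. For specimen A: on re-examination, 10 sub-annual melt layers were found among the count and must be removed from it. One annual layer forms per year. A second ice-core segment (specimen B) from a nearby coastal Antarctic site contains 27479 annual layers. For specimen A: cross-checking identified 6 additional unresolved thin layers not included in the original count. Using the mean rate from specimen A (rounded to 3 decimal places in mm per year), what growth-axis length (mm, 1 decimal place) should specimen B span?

Specimen A: after corrections the count is 18209 − 10 + 6 = 18205 annual layers.
A: 19993.3 mm over 18205 years gives 19993.3 / 18205 ≈ 1.098 mm/yr.
Length of B = 1.098 × 27479 = 30171.9 mm.

30171.9 mm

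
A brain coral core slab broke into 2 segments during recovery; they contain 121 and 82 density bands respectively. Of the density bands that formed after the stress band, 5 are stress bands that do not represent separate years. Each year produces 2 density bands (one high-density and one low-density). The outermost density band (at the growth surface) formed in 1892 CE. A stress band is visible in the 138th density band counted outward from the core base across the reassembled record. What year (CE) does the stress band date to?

Total density bands = 121 + 82 = 203.
The stress band sits at density band 138 from the core base, so 203 − 138 = 65 density bands formed after it.
65 − 5 false = 60 true density bands after the stress band.
With 2 density bands per year, 60 / 2 = 30 years.
Counting back 30 years from 1892 CE places the stress band in 1892 − 30 = 1862 CE.

1862 CE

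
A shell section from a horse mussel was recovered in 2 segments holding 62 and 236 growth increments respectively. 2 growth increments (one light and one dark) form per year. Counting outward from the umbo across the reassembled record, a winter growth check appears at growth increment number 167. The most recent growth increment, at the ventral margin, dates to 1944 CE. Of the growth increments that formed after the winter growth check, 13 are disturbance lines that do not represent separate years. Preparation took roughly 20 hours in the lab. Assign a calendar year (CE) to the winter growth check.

1885 CE

Total growth increments = 62 + 236 = 298.
The winter growth check sits at growth increment 167 from the umbo, so 298 − 167 = 131 growth increments formed after it.
131 − 13 false = 118 true growth increments after the winter growth check.
Dividing by 2 growth increments per year: 118 / 2 = 59 years.
1944 − 59 = 1885 CE.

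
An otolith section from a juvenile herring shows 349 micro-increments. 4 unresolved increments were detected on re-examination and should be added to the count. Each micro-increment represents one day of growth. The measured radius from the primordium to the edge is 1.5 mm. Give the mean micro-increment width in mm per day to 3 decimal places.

Correcting the raw count gives 349 + 4 = 353 true micro-increments.
Extension rate ≈ 1.5 / 353 = 0.004 mm per day.

0.004 mm per day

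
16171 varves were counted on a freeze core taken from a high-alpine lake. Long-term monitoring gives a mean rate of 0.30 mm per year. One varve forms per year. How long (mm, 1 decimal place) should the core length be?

4851.3 mm

The record spans 16171 years at 0.30 mm per year.
16171 years at 0.30 mm/year gives 0.30 × 16171 = 4851.3 mm.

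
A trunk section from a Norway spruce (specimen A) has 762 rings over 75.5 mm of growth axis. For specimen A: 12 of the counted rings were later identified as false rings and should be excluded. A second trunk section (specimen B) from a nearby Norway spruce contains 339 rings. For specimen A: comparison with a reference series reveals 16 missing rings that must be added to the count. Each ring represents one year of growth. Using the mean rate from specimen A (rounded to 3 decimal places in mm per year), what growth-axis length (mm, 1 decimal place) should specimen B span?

Specimen A: adjusted count: 762 − 12 + 16 = 766 rings.
A: Mean rate = 75.5 mm / 766 years ≈ 0.099 mm/year.
For B, 0.099 mm/year × 339 years = 33.6 mm.

33.6 mm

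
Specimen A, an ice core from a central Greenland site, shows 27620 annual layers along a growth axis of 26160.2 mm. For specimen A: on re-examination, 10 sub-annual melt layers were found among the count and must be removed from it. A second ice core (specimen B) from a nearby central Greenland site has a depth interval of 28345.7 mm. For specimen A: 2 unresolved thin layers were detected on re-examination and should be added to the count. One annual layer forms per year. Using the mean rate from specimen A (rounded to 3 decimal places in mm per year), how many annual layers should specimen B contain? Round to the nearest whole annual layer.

29932 annual layers

Specimen A: correcting the raw count gives 27620 − 10 + 2 = 27612 true annual layers.
A: Mean rate = 26160.2 mm / 27612 years ≈ 0.947 mm/year.
Specimen B: 28345.7 mm / 0.947 mm per year = 29932.10 years ≈ 29932 annual layers.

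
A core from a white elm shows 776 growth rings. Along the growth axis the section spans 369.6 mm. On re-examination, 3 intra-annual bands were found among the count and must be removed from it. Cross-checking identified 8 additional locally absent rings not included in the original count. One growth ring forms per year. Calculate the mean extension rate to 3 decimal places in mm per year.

True growth ring count = 776 − 3 + 8 = 781.
369.6 mm over 781 years gives 369.6 / 781 ≈ 0.473 mm per year.

0.473 mm per year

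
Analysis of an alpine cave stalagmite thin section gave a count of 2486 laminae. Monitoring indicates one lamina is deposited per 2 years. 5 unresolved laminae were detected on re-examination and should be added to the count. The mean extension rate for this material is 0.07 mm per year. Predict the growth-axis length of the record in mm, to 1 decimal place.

348.7 mm

True lamina count = 2486 + 5 = 2491.
2491 laminae at 2 years each span 2491 × 2 = 4982 years.
Length ≈ 0.07 × 4982 = 348.7 mm.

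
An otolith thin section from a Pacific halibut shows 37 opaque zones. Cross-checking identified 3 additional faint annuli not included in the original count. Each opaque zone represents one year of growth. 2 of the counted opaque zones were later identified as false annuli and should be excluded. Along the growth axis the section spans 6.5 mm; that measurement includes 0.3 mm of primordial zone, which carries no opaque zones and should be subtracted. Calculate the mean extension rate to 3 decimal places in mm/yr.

0.163 mm/yr

Correcting the raw count gives 37 − 2 + 3 = 38 true opaque zones.
Removing the 0.3 mm offcut leaves 6.5 − 0.3 = 6.2 mm.
Extension rate ≈ 6.2 / 38 = 0.163 mm/yr.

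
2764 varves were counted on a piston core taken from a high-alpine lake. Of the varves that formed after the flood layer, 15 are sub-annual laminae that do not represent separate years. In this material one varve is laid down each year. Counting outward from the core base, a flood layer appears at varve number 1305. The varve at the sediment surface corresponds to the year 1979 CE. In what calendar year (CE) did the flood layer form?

535 CE

Between varve 1305 and the sediment surface there are 2764 − 1305 = 1459 varves.
1459 − 15 false = 1444 true varves after the flood layer.
Counting back 1444 years from 1979 CE places the flood layer in 1979 − 1444 = 535 CE.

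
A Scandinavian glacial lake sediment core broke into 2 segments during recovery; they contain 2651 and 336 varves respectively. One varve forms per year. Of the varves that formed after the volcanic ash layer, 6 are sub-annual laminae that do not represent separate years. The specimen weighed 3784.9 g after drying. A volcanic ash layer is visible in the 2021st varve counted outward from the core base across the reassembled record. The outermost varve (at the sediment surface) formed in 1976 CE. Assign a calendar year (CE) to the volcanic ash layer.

Total varves = 2651 + 336 = 2987.
Between varve 2021 and the sediment surface there are 2987 − 2021 = 966 varves.
966 − 6 false = 960 true varves after the volcanic ash layer.
The varve at the sediment surface is 1976 CE, so the volcanic ash layer dates to 1976 − 960 = 1016 CE.

1016 CE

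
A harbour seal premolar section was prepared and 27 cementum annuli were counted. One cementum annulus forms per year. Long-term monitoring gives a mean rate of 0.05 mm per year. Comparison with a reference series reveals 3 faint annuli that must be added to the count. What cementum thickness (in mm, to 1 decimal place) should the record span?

True cementum annulus count = 27 + 3 = 30.
30 years at 0.05 mm/year gives 0.05 × 30 = 1.5 mm.

1.5 mm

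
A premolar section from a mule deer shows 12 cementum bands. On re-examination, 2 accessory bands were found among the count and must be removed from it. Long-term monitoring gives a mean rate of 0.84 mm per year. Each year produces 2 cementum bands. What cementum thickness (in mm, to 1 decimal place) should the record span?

Correcting the raw count gives 12 − 2 = 10 true cementum bands.
10 cementum bands at 2 per year is 10 / 2 = 5 years.
Predicted length = 0.84 mm/year × 5 years = 4.2 mm.

4.2 mm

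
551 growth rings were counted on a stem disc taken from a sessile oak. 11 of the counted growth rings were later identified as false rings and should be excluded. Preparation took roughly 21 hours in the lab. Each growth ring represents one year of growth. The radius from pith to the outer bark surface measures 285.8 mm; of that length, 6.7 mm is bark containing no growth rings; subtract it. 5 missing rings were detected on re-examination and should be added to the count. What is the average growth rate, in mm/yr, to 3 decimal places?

0.512 mm/yr

After corrections the count is 551 − 11 + 5 = 545 growth rings.
Net length = 285.8 − 6.7 = 279.1 mm.
Mean rate = 279.1 mm / 545 years ≈ 0.512 mm/yr.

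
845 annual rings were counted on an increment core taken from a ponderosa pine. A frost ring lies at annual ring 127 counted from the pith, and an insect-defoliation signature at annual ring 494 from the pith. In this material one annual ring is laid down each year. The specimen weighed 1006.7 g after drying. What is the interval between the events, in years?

The two markers are separated by 494 − 127 = 367 annual rings.
One annual ring per year makes the interval 367 years.

367 years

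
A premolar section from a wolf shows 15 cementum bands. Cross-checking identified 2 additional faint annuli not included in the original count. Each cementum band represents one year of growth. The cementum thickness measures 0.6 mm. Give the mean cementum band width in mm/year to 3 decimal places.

0.035 mm/year

Correcting the raw count gives 15 + 2 = 17 true cementum bands.
Mean rate = 0.6 mm / 17 years ≈ 0.035 mm/year.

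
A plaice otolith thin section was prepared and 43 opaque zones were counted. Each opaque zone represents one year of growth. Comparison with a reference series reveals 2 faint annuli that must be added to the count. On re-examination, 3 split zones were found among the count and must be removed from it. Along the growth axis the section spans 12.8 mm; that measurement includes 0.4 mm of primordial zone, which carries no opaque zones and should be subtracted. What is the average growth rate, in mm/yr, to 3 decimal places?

Adjusted count: 43 − 3 + 2 = 42 opaque zones.
Removing the 0.4 mm offcut leaves 12.8 − 0.4 = 12.4 mm.
12.4 mm over 42 years gives 12.4 / 42 ≈ 0.295 mm/yr.

0.295 mm/yr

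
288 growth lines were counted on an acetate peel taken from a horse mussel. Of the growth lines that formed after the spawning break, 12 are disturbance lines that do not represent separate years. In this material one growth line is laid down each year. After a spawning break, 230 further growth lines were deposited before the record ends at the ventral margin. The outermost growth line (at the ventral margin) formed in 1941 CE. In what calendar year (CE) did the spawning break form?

1723 CE

230 growth lines formed after the spawning break.
Excluding 12 false growth lines: 230 − 12 = 218.
The growth line at the ventral margin is 1941 CE, so the spawning break dates to 1941 − 218 = 1723 CE.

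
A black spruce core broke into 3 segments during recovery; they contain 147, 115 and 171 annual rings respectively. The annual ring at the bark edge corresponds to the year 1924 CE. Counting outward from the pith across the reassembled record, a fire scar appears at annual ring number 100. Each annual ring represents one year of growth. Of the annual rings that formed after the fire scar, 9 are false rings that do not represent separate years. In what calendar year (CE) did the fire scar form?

1600 CE

Total annual rings = 147 + 115 + 171 = 433.
433 − 100 = 333 annual rings lie beyond the fire scar toward the bark edge.
Excluding 9 false annual rings: 333 − 9 = 324.
1924 − 324 = 1600 CE.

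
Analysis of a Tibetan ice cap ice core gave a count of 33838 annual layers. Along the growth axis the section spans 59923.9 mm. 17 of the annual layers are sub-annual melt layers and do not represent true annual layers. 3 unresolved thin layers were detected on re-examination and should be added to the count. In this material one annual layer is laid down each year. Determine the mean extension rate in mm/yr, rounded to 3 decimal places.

True annual layer count = 33838 − 17 + 3 = 33824.
Mean rate = 59923.9 mm / 33824 years ≈ 1.772 mm/yr.

1.772 mm/yr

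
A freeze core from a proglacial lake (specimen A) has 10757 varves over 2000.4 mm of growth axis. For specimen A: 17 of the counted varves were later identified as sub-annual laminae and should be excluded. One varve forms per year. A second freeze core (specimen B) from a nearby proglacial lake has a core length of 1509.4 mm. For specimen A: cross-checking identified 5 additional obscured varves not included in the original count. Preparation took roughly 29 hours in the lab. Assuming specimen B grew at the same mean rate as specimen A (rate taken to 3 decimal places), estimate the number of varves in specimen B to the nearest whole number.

8115 varves

Specimen A: true varve count = 10757 − 17 + 5 = 10745.
A: Extension rate ≈ 2000.4 / 10745 = 0.186 mm/year.
B spans 1509.4 / 0.186 = 8115.05 years ≈ 8115 varves.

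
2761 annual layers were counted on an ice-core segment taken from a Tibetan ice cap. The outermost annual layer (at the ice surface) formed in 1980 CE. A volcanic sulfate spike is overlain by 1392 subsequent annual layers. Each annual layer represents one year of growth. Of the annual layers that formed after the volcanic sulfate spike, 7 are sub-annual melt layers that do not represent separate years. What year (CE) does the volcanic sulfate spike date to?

595 CE

1392 annual layers formed after the volcanic sulfate spike.
Excluding 7 false annual layers: 1392 − 7 = 1385.
Counting back 1385 years from 1980 CE places the volcanic sulfate spike in 1980 − 1385 = 595 CE.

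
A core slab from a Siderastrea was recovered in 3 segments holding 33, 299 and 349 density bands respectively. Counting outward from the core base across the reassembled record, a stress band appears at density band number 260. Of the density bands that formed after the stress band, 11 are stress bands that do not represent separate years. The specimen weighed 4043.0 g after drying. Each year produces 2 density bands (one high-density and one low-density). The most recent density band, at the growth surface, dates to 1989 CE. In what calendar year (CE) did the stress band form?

1784 CE

Total density bands = 33 + 299 + 349 = 681.
Between density band 260 and the growth surface there are 681 − 260 = 421 density bands.
Excluding 11 false density bands: 421 − 11 = 410.
With 2 density bands per year, 410 / 2 = 205 years.
The density band at the growth surface is 1989 CE, so the stress band dates to 1989 − 205 = 1784 CE.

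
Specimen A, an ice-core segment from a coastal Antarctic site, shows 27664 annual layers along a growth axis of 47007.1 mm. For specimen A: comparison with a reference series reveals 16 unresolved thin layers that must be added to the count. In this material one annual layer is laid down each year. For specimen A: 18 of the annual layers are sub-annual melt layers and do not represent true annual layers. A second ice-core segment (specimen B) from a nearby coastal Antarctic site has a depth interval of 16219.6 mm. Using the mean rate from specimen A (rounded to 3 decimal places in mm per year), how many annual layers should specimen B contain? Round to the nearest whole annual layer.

Specimen A: true annual layer count = 27664 − 18 + 16 = 27662.
A: Extension rate ≈ 47007.1 / 27662 = 1.699 mm/yr.
For B, 16219.6 / 1.699 = 9546.56 years ≈ 9547 annual layers.

9547 annual layers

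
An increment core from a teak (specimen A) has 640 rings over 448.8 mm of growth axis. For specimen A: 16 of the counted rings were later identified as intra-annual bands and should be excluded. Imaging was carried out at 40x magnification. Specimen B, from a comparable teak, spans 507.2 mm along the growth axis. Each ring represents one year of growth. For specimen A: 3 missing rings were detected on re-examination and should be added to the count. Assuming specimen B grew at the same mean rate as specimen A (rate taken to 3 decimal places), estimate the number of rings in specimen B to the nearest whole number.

Specimen A: correcting the raw count gives 640 − 16 + 3 = 627 true rings.
A: Extension rate ≈ 448.8 / 627 = 0.716 mm per year.
B spans 507.2 / 0.716 = 708.38 years ≈ 708 rings.

708 rings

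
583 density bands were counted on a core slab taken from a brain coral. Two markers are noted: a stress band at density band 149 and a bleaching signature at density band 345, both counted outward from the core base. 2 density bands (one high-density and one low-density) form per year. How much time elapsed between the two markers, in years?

Separation: 345 − 149 = 196 density bands.
196 density bands at 2 per year is 196 / 2 = 98 years.

98 yr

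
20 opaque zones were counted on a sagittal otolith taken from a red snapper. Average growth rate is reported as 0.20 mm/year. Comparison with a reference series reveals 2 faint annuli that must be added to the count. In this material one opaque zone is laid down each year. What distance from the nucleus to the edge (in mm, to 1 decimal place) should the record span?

Adjusted count: 20 + 2 = 22 opaque zones.
22 years at 0.20 mm/year gives 0.20 × 22 = 4.4 mm.

4.4 mm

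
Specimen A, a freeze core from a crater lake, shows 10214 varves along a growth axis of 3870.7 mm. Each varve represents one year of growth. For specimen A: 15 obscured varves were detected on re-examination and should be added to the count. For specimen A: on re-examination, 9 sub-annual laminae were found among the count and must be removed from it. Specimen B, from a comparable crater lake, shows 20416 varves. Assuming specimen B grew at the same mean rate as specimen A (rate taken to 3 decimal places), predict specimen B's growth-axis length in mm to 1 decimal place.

Specimen A: true varve count = 10214 − 9 + 15 = 10220.
A: 3870.7 mm over 10220 years gives 3870.7 / 10220 ≈ 0.379 mm per year.
B's length ≈ 0.379 × 20416 = 7737.7 mm.

7737.7 mm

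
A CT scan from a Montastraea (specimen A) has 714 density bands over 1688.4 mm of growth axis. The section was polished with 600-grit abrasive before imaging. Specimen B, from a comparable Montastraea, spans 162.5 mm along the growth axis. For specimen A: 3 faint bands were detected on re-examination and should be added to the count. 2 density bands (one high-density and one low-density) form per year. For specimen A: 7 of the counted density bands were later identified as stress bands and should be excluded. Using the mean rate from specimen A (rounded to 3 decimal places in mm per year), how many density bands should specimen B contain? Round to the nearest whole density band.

68 density bands

Specimen A: after corrections the count is 714 − 7 + 3 = 710 density bands.
Specimen A: 710 density bands at 2 per year is 710 / 2 = 355 years.
A: Extension rate ≈ 1688.4 / 355 = 4.756 mm/year.
Specimen B: 162.5 mm / 4.756 mm per year = 34.17 years; at 2 density bands per year that is 34.17 × 2 ≈ 68 density bands.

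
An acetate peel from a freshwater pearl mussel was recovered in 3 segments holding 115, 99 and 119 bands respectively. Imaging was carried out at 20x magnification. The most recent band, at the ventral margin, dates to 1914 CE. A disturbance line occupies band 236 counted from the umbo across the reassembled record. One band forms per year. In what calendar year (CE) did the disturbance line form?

Total bands = 115 + 99 + 119 = 333.
The disturbance line sits at band 236 from the umbo, so 333 − 236 = 97 bands formed after it.
1914 − 97 = 1817 CE.

1817 CE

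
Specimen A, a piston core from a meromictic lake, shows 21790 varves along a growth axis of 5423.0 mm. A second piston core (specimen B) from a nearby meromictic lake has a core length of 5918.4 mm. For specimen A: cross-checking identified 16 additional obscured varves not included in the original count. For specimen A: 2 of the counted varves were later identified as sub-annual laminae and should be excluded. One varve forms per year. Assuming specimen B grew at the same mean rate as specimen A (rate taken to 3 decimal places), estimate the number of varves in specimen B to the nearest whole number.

Specimen A: after corrections the count is 21790 − 2 + 16 = 21804 varves.
A: Extension rate ≈ 5423.0 / 21804 = 0.249 mm/yr.
Specimen B: 5918.4 mm / 0.249 mm per year = 23768.67 years ≈ 23769 varves.

23769 varves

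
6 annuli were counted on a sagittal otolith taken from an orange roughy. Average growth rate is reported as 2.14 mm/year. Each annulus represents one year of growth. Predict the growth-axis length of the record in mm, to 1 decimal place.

12.8 mm

6 years of growth are recorded.
6 years at 2.14 mm/year gives 2.14 × 6 = 12.8 mm.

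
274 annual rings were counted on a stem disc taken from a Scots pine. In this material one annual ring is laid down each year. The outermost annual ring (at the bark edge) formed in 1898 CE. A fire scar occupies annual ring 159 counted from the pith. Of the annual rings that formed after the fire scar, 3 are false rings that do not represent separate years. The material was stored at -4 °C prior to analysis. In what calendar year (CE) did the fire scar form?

1786 CE

The fire scar sits at annual ring 159 from the pith, so 274 − 159 = 115 annual rings formed after it.
Excluding 3 false annual rings: 115 − 3 = 112.
Counting back 112 years from 1898 CE places the fire scar in 1898 − 112 = 1786 CE.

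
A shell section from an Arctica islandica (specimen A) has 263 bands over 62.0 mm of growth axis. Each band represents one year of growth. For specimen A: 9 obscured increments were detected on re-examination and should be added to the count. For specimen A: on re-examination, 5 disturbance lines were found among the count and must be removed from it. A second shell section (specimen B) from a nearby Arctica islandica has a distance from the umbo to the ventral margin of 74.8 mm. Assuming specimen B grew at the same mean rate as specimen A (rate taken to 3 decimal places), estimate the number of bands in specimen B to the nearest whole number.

Specimen A: correcting the raw count gives 263 − 5 + 9 = 267 true bands.
A: Mean rate = 62.0 mm / 267 years ≈ 0.232 mm/year.
Specimen B: 74.8 mm / 0.232 mm per year = 322.41 years ≈ 322 bands.

322 bands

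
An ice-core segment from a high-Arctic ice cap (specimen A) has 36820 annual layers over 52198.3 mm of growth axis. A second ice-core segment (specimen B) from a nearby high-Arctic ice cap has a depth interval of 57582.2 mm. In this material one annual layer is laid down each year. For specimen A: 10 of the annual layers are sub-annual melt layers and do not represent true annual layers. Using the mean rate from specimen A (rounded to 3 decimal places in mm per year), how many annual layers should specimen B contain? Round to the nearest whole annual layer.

Specimen A: adjusted count: 36820 − 10 = 36810 annual layers.
A: 52198.3 mm over 36810 years gives 52198.3 / 36810 ≈ 1.418 mm per year.
B spans 57582.2 / 1.418 = 40608.04 years ≈ 40608 annual layers.

40608 annual layers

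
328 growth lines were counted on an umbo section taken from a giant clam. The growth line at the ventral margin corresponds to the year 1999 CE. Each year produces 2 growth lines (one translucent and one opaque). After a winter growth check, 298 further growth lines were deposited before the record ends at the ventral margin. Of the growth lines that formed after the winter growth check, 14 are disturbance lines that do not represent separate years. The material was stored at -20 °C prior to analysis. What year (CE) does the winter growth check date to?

298 growth lines post-date the winter growth check.
Excluding 14 false growth lines: 298 − 14 = 284.
Dividing by 2 growth lines per year: 284 / 2 = 142 years.
The growth line at the ventral margin is 1999 CE, so the winter growth check dates to 1999 − 142 = 1857 CE.

1857 CE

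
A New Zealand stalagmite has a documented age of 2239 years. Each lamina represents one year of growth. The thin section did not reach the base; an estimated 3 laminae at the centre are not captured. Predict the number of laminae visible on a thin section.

One lamina per year gives 2239 laminae over 2239 years.
Less the 3 uncaptured laminae: 2239 − 3 = 2236.

2236 laminae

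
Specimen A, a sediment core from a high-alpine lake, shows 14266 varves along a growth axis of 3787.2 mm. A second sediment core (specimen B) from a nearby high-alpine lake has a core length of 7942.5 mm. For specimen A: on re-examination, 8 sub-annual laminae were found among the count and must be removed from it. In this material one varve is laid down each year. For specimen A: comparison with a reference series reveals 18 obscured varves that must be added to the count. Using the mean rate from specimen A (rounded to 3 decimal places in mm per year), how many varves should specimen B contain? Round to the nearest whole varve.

Specimen A: correcting the raw count gives 14266 − 8 + 18 = 14276 true varves.
A: Mean rate = 3787.2 mm / 14276 years ≈ 0.265 mm per year.
For B, 7942.5 / 0.265 = 29971.70 years ≈ 29972 varves.

29972 varves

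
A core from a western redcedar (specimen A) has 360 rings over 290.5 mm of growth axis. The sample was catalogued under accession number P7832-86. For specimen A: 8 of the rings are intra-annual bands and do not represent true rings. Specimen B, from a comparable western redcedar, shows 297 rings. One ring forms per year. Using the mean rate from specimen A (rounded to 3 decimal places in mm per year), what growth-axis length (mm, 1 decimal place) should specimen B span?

Specimen A: adjusted count: 360 − 8 = 352 rings.
A: 290.5 mm over 352 years gives 290.5 / 352 ≈ 0.825 mm/year.
For B, 0.825 mm/year × 297 years = 245.0 mm.

245.0 mm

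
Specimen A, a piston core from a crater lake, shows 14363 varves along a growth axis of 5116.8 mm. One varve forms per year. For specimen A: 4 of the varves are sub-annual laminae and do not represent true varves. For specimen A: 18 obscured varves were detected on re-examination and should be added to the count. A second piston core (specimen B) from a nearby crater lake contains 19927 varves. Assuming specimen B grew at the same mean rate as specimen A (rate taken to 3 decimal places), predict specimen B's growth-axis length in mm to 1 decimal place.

Specimen A: correcting the raw count gives 14363 − 4 + 18 = 14377 true varves.
A: Extension rate ≈ 5116.8 / 14377 = 0.356 mm/yr.
Length of B = 0.356 × 19927 = 7094.0 mm.

7094.0 mm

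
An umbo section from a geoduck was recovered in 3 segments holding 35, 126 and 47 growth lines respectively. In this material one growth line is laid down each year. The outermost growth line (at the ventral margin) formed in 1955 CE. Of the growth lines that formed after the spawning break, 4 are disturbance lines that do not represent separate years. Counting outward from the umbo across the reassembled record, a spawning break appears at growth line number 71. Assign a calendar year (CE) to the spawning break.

1822 CE

Total growth lines = 35 + 126 + 47 = 208.
The spawning break sits at growth line 71 from the umbo, so 208 − 71 = 137 growth lines formed after it.
137 − 4 false = 133 true growth lines after the spawning break.
1955 − 133 = 1822 CE.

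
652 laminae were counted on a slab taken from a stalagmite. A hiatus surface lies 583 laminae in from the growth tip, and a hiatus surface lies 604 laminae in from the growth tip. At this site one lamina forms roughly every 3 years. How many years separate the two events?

63 years

The two markers are separated by 604 − 583 = 21 laminae.
21 laminae at 3 years each span 21 × 3 = 63 years.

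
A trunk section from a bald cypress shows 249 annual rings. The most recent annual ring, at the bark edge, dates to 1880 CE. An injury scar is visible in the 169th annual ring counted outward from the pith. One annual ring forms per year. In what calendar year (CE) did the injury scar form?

1800 CE

The injury scar sits at annual ring 169 from the pith, so 249 − 169 = 80 annual rings formed after it.
Counting back 80 years from 1880 CE places the injury scar in 1880 − 80 = 1800 CE.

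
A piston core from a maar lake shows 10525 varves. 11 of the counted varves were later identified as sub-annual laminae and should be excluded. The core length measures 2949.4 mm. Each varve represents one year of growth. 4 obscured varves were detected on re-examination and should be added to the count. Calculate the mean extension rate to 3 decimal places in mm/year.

0.280 mm/year

True varve count = 10525 − 11 + 4 = 10518.
Mean rate = 2949.4 mm / 10518 years ≈ 0.280 mm/year.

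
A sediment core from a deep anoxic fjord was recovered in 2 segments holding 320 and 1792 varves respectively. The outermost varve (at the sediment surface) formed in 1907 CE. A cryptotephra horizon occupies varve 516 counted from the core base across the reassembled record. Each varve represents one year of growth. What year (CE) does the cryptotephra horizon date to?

Total varves = 320 + 1792 = 2112.
Between varve 516 and the sediment surface there are 2112 − 516 = 1596 varves.
1907 − 1596 = 311 CE.

311 CE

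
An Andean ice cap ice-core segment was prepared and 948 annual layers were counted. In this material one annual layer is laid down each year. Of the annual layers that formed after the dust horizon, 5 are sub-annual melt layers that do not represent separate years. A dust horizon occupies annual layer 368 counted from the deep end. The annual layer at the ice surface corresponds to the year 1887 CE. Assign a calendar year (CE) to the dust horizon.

1312 CE

Between annual layer 368 and the ice surface there are 948 − 368 = 580 annual layers.
Removing the 5 false annual layers leaves 580 − 5 = 575 true annual layers beyond the dust horizon.
Counting back 575 years from 1887 CE places the dust horizon in 1887 − 575 = 1312 CE.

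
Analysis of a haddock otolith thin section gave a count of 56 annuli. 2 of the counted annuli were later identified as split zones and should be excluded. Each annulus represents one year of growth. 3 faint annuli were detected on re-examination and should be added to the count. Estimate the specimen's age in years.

57 yr

After corrections the count is 56 − 2 + 3 = 57 annuli.
At one annulus per year, that is 57 years.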